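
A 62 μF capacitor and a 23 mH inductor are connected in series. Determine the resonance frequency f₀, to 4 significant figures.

ω₀ = 1/√(LC) = 1/√(0.023 × 6.2e-05) = 837.4 rad/s
f₀ = ω₀/(2π) = 133.3 Hz

133.3 Hz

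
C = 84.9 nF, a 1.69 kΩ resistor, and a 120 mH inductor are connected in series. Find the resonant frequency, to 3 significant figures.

1.58 kHz

ω₀ = 1/√(LC) = 1/√(0.12 × 8.49e-08) = 9907 rad/s
f₀ = ω₀/(2π) = 1.58 kHz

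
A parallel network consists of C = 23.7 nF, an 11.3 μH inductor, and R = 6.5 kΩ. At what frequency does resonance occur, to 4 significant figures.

ω₀ = 1/√(LC) = 1/√(1.13e-05 × 2.37e-08) = 1.932e+06 rad/s
f₀ = ω₀/(2π) = 307.5 kHz

307.5 kHz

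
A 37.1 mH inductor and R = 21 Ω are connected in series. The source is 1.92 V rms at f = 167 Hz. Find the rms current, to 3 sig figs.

43.4 mA

ω = 2πf = 1049 rad/s
X_L = ωL = 38.9 Ω
Z = 21.0 + j38.9 Ω
|Z| = √(21.0² + 38.9²) = 44.2 Ω
I = V/|Z| = 1.92/44.2 = 43.4 mA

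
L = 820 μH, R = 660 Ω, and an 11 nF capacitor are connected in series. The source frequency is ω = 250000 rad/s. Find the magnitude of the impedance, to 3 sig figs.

679 Ω

X_L = ωL = 205 Ω
X_C = 1/(ωC) = 364 Ω
Net reactance X = X_L − X_C = -159 Ω
Z = 660 − j159 Ω
|Z| = √(660² + 159²) = 679 Ω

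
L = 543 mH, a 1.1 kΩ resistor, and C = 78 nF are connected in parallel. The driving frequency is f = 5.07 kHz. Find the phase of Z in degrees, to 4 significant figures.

ω = 2πf = 31860 rad/s
X_L = ωL = 17300 Ω
X_C = 1/(ωC) = 402.5 Ω
Parallel: admittances add. Y = 1/R + 1/(jωL) + jωC
Y = (0.0009091 + j0.002427) S
|Y| = 0.002592 S → |Z| = 1/|Y| = 385.9 Ω, ∠Z = −∠Y = -69.46°

-69.46°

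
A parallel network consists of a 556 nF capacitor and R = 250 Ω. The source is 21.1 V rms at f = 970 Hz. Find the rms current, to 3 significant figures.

ω = 2πf = 6095 rad/s
X_C = 1/(ωC) = 295 Ω
Parallel: admittances add. Y = 1/R + jωC
Y = (0.00400 + j0.00339) S
|Y| = 0.00524 S → |Z| = 1/|Y| = 191 Ω, ∠Z = −∠Y = -40.3°
I = V/|Z| = 21.1/191 = 111 mA

111 mA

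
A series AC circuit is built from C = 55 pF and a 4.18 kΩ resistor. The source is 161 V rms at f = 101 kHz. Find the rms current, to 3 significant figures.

ω = 2πf = 634600 rad/s
X_C = 1/(ωC) = 28700 Ω
Z = 4180 − j28700 Ω
|Z| = √(4180² + 28700²) = 29000 Ω
I = V/|Z| = 161/29000 = 5.56 mA

5.56 mA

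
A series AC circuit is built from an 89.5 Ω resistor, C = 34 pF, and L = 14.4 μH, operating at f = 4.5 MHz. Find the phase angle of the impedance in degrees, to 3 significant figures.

-82.0°

ω = 2πf = 2.827e+07 rad/s
X_L = ωL = 407 Ω
X_C = 1/(ωC) = 1040 Ω
Net reactance X = X_L − X_C = -633 Ω
Z = 89.5 − j633 Ω
|Z| = √(89.5² + 633²) = 639 Ω
∠Z = arctan(-633/89.5) = -82.0°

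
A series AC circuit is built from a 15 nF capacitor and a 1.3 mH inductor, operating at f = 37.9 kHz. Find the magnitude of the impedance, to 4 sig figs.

ω = 2πf = 238100 rad/s
X_L = ωL = 309.6 Ω
X_C = 1/(ωC) = 280.0 Ω
Net reactance X = X_L − X_C = 29.62 Ω
Z = j29.62 Ω
|Z| = √(0² + 29.62²) = 29.62 Ω

29.62 Ω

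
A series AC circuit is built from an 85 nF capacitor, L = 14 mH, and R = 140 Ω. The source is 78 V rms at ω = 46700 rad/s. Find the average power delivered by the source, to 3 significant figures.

4.70 W

X_L = ωL = 654 Ω
X_C = 1/(ωC) = 252 Ω
Net reactance X = X_L − X_C = 402 Ω
Z = 140 + j402 Ω
|Z| = √(140² + 402²) = 426 Ω
∠Z = arctan(402/140) = 70.8°
I = V/|Z| = 183 mA
P = VI cos φ = 78 × 0.183 × cos(70.8°) = 4.70 W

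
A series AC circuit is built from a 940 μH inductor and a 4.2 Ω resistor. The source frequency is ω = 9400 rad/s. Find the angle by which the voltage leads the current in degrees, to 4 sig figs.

X_L = ωL = 8.836 Ω
Z = 4.200 + j8.836 Ω
|Z| = √(4.200² + 8.836²) = 9.783 Ω
∠Z = arctan(8.836/4.200) = 64.58°

64.58°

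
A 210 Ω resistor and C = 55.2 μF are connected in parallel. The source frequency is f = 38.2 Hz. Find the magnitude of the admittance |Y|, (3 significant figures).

14.1 mS

ω = 2πf = 240.0 rad/s
X_C = 1/(ωC) = 75.5 Ω
Parallel: admittances add. Y = 1/R + jωC
Y = (0.00476 + j0.0132) S
|Y| = 0.0141 S → |Z| = 1/|Y| = 71.0 Ω, ∠Z = −∠Y = -70.2°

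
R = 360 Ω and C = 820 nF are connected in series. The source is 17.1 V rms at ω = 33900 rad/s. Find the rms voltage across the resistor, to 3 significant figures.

17.0 V

X_C = 1/(ωC) = 36.0 Ω
Z = 360 − j36.0 Ω
|Z| = √(360² + 36.0²) = 362 Ω
I = V/|Z| = 47.3 mA
V_R = I·|Z_R| = 0.0473 × 360 = 17.0 V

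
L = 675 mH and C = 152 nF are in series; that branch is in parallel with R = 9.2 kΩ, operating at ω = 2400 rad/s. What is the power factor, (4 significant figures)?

0.1210

X_L = ωL = 1620 Ω
X_C = 1/(ωC) = 2741 Ω
Branch 1: Z₁ = R = 9200 Ω
Branch 2 (series LC): Z₂ = j(X_L − X_C) = −j1121 Ω
Parallel: Z = Z₁Z₂/(Z₁+Z₂), |Z| = 1113 Ω, ∠Z = -83.05°
cos φ = cos(-83.05°) = 0.1210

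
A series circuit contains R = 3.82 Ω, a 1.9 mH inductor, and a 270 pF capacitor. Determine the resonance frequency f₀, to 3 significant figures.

222 kHz

ω₀ = 1/√(LC) = 1/√(0.0019 × 2.7e-10) = 1.396e+06 rad/s
f₀ = ω₀/(2π) = 222 kHz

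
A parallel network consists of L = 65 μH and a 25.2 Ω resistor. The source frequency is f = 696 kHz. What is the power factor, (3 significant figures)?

ω = 2πf = 4.373e+06 rad/s
X_L = ωL = 284 Ω
Parallel: admittances add. Y = 1/R + 1/(jωL)
Y = (0.0397 − j0.00352) S
|Y| = 0.0398 S → |Z| = 1/|Y| = 25.1 Ω, ∠Z = −∠Y = 5.07°
cos φ = cos(5.07°) = 0.996

0.996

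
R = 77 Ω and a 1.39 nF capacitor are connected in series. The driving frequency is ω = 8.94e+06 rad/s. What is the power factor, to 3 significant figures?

X_C = 1/(ωC) = 80.5 Ω
Z = 77.0 − j80.5 Ω
|Z| = √(77.0² + 80.5²) = 111 Ω
∠Z = arctan(-80.5/77.0) = -46.3°
cos φ = cos(-46.3°) = 0.691

0.691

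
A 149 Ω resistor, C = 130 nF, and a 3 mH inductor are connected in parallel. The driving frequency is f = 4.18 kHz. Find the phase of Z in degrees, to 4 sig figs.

54.12°

ω = 2πf = 26260 rad/s
X_L = ωL = 78.79 Ω
X_C = 1/(ωC) = 292.9 Ω
Parallel: admittances add. Y = 1/R + 1/(jωL) + jωC
Y = (0.006711 − j0.009277) S
|Y| = 0.01145 S → |Z| = 1/|Y| = 87.33 Ω, ∠Z = −∠Y = 54.12°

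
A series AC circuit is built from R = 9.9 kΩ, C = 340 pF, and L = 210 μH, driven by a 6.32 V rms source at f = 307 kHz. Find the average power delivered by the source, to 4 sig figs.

3.984 mW

ω = 2πf = 1.929e+06 rad/s
X_L = ωL = 405.1 Ω
X_C = 1/(ωC) = 1525 Ω
Net reactance X = X_L − X_C = -1120 Ω
Z = 9900 − j1120 Ω
|Z| = √(9900² + 1120²) = 9963 Ω
∠Z = arctan(-1120/9900) = -6.453°
I = V/|Z| = 634.3 μA
P = VI cos φ = 6.32 × 0.0006343 × cos(-6.453°) = 3.984 mW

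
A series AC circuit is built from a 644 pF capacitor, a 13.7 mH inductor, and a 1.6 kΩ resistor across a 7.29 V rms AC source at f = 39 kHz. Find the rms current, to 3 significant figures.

2.16 mA

ω = 2πf = 245000 rad/s
X_L = ωL = 3360 Ω
X_C = 1/(ωC) = 6340 Ω
Net reactance X = X_L − X_C = -2980 Ω
Z = 1600 − j2980 Ω
|Z| = √(1600² + 2980²) = 3380 Ω
I = V/|Z| = 7.29/3380 = 2.16 mA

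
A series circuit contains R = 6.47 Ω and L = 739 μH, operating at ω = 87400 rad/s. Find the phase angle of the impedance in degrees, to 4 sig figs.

X_L = ωL = 64.59 Ω
Z = 6.470 + j64.59 Ω
|Z| = √(6.470² + 64.59²) = 64.91 Ω
∠Z = arctan(64.59/6.470) = 84.28°

84.28°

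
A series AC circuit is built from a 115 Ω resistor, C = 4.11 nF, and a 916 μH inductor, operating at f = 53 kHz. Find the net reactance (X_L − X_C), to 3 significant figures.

ω = 2πf = 333000 rad/s
X_L = ωL = 305 Ω
X_C = 1/(ωC) = 731 Ω
X = 305 − 731 = -426 Ω

-426 Ω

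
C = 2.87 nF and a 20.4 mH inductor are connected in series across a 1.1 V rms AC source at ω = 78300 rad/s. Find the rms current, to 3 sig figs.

386 μA

X_L = ωL = 1600 Ω
X_C = 1/(ωC) = 4450 Ω
Net reactance X = X_L − X_C = -2850 Ω
Z = − j2850 Ω
|Z| = √(0² + 2850²) = 2850 Ω
I = V/|Z| = 1.1/2850 = 386 μA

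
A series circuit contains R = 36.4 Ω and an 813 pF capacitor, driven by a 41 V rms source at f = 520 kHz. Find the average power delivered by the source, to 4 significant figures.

ω = 2πf = 3.267e+06 rad/s
X_C = 1/(ωC) = 376.5 Ω
Z = 36.40 − j376.5 Ω
|Z| = √(36.40² + 376.5²) = 378.2 Ω
∠Z = arctan(-376.5/36.40) = -84.48°
I = V/|Z| = 108.4 mA
P = VI cos φ = 41 × 0.1084 × cos(-84.48°) = 427.7 mW

427.7 mW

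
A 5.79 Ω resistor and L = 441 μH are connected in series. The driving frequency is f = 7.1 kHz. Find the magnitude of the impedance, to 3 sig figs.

20.5 Ω

ω = 2πf = 44610 rad/s
X_L = ωL = 19.7 Ω
Z = 5.79 + j19.7 Ω
|Z| = √(5.79² + 19.7²) = 20.5 Ω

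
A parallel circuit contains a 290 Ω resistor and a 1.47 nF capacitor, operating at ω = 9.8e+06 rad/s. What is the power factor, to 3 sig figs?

X_C = 1/(ωC) = 69.4 Ω
Parallel: admittances add. Y = 1/R + jωC
Y = (0.00345 + j0.0144) S
|Y| = 0.0148 S → |Z| = 1/|Y| = 67.5 Ω, ∠Z = −∠Y = -76.5°
cos φ = cos(-76.5°) = 0.233

0.233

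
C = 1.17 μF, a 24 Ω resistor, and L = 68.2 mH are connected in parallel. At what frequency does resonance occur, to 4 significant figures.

ω₀ = 1/√(LC) = 1/√(0.0682 × 1.17e-06) = 3540 rad/s
f₀ = ω₀/(2π) = 563.4 Hz

563.4 Hz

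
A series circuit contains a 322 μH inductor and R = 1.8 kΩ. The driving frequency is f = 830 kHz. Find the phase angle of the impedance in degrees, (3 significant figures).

43.0°

ω = 2πf = 5.215e+06 rad/s
X_L = ωL = 1680 Ω
Z = 1800 + j1680 Ω
|Z| = √(1800² + 1680²) = 2460 Ω
∠Z = arctan(1680/1800) = 43.0°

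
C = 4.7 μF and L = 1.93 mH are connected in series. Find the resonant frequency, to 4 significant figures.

1.671 kHz

ω₀ = 1/√(LC) = 1/√(0.00193 × 4.7e-06) = 10500 rad/s
f₀ = ω₀/(2π) = 1.671 kHz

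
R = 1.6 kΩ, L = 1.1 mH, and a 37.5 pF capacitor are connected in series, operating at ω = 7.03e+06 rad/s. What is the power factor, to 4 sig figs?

0.3763

X_L = ωL = 7733 Ω
X_C = 1/(ωC) = 3793 Ω
Net reactance X = X_L − X_C = 3940 Ω
Z = 1600 + j3940 Ω
|Z| = √(1600² + 3940²) = 4252 Ω
∠Z = arctan(3940/1600) = 67.90°
cos φ = cos(67.90°) = 0.3763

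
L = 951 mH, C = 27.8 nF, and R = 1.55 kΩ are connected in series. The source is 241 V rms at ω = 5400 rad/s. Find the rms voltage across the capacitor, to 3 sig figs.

738 V

X_L = ωL = 5140 Ω
X_C = 1/(ωC) = 6660 Ω
Net reactance X = X_L − X_C = -1530 Ω
Z = 1550 − j1530 Ω
|Z| = √(1550² + 1530²) = 2180 Ω
I = V/|Z| = 111 mA
V_C = I·|Z_C| = 0.111 × 6660 = 738 V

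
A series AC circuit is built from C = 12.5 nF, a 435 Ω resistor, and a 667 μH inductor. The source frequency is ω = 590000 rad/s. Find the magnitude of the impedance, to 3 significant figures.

X_L = ωL = 394 Ω
X_C = 1/(ωC) = 136 Ω
Net reactance X = X_L − X_C = 258 Ω
Z = 435 + j258 Ω
|Z| = √(435² + 258²) = 506 Ω

506 Ω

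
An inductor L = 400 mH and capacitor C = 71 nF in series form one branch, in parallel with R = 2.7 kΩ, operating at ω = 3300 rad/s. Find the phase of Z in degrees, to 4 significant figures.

-42.49°

X_L = ωL = 1320 Ω
X_C = 1/(ωC) = 4268 Ω
Branch 1: Z₁ = R = 2700 Ω
Branch 2 (series LC): Z₂ = j(X_L − X_C) = −j2948 Ω
Parallel: Z = Z₁Z₂/(Z₁+Z₂), |Z| = 1991 Ω, ∠Z = -42.49°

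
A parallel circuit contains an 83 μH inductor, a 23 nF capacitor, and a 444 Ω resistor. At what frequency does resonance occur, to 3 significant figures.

ω₀ = 1/√(LC) = 1/√(8.3e-05 × 2.3e-08) = 723800 rad/s
f₀ = ω₀/(2π) = 115 kHz

115 kHz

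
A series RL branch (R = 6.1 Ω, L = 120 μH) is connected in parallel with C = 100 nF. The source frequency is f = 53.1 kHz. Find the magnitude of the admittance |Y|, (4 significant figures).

ω = 2πf = 333600 rad/s
X_L = ωL = 40.04 Ω
X_C = 1/(ωC) = 29.97 Ω
Branch 1 (R+jX_L): Z₁ = 6.100 + j40.04 Ω, |Z₁| = 40.50 Ω
Branch 2 (−jX_C): Z₂ = −j29.97 Ω
Parallel: Z = Z₁Z₂/(Z₁+Z₂), |Z| = 103.1 Ω, ∠Z = -67.44°
|Y| = 1/|Z| = 9.695 mS

9.695 mS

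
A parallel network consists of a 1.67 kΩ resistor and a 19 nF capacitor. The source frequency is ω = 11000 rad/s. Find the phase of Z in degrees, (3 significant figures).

X_C = 1/(ωC) = 4780 Ω
Parallel: admittances add. Y = 1/R + jωC
Y = (0.000599 + j0.000209) S
|Y| = 0.000634 S → |Z| = 1/|Y| = 1580 Ω, ∠Z = −∠Y = -19.2°

-19.2°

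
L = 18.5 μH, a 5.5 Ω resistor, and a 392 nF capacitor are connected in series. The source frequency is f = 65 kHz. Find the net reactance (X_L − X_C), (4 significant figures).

1.309 Ω

ω = 2πf = 408400 rad/s
X_L = ωL = 7.556 Ω
X_C = 1/(ωC) = 6.246 Ω
X = 7.556 − 6.246 = 1.309 Ω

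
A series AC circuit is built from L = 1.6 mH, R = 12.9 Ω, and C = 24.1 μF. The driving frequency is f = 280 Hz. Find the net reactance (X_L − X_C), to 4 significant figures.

ω = 2πf = 1759 rad/s
X_L = ωL = 2.815 Ω
X_C = 1/(ωC) = 23.59 Ω
X = 2.815 − 23.59 = -20.77 Ω

-20.77 Ω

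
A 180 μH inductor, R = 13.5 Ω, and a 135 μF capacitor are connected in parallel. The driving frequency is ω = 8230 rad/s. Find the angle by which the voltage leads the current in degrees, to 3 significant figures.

X_L = ωL = 1.48 Ω
X_C = 1/(ωC) = 0.900 Ω
Parallel: admittances add. Y = 1/R + 1/(jωL) + jωC
Y = (0.0741 + j0.436) S
|Y| = 0.442 S → |Z| = 1/|Y| = 2.26 Ω, ∠Z = −∠Y = -80.4°

-80.4°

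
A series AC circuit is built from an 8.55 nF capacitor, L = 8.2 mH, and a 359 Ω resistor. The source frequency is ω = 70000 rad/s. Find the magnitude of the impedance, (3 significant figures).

1150 Ω

X_L = ωL = 574 Ω
X_C = 1/(ωC) = 1670 Ω
Net reactance X = X_L − X_C = -1100 Ω
Z = 359 − j1100 Ω
|Z| = √(359² + 1100²) = 1150 Ω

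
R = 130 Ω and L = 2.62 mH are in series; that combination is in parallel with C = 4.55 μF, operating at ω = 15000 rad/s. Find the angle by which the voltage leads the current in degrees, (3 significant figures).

X_L = ωL = 39.3 Ω
X_C = 1/(ωC) = 14.7 Ω
Branch 1 (R+jX_L): Z₁ = 130 + j39.3 Ω, |Z₁| = 136 Ω
Branch 2 (−jX_C): Z₂ = −j14.7 Ω
Parallel: Z = Z₁Z₂/(Z₁+Z₂), |Z| = 15.0 Ω, ∠Z = -83.9°

-83.9°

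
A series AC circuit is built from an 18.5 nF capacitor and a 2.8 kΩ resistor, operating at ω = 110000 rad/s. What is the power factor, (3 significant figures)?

X_C = 1/(ωC) = 491 Ω
Z = 2800 − j491 Ω
|Z| = √(2800² + 491²) = 2840 Ω
∠Z = arctan(-491/2800) = -9.95°
cos φ = cos(-9.95°) = 0.985

0.985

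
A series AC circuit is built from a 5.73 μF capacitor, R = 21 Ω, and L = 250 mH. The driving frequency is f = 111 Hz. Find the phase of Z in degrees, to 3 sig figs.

-74.5°

ω = 2πf = 697.4 rad/s
X_L = ωL = 174 Ω
X_C = 1/(ωC) = 250 Ω
Net reactance X = X_L − X_C = -75.9 Ω
Z = 21.0 − j75.9 Ω
|Z| = √(21.0² + 75.9²) = 78.7 Ω
∠Z = arctan(-75.9/21.0) = -74.5°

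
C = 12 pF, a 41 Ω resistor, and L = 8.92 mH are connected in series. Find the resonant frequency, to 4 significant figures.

486.5 kHz

ω₀ = 1/√(LC) = 1/√(0.00892 × 1.2e-11) = 3.057e+06 rad/s
f₀ = ω₀/(2π) = 486.5 kHz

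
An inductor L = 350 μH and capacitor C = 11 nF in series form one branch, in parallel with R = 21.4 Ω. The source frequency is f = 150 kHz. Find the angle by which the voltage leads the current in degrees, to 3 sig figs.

ω = 2πf = 942500 rad/s
X_L = ωL = 330 Ω
X_C = 1/(ωC) = 96.5 Ω
Branch 1: Z₁ = R = 21.4 Ω
Branch 2 (series LC): Z₂ = j(X_L − X_C) = j233 Ω
Parallel: Z = Z₁Z₂/(Z₁+Z₂), |Z| = 21.3 Ω, ∠Z = 5.24°

5.24°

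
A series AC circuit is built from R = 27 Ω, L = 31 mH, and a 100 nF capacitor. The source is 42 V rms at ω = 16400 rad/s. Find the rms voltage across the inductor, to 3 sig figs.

X_L = ωL = 508 Ω
X_C = 1/(ωC) = 610 Ω
Net reactance X = X_L − X_C = -101 Ω
Z = 27.0 − j101 Ω
|Z| = √(27.0² + 101²) = 105 Ω
I = V/|Z| = 400 mA
V_L = I·|Z_L| = 0.400 × 508 = 204 V

204 V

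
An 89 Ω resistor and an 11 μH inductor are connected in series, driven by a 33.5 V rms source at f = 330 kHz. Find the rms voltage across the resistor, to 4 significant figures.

32.45 V

ω = 2πf = 2.073e+06 rad/s
X_L = ωL = 22.81 Ω
Z = 89.00 + j22.81 Ω
|Z| = √(89.00² + 22.81²) = 91.88 Ω
I = V/|Z| = 364.6 mA
V_R = I·|Z_R| = 0.3646 × 89.00 = 32.45 V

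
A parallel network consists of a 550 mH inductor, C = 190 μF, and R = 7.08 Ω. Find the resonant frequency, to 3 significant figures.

15.6 Hz

ω₀ = 1/√(LC) = 1/√(0.55 × 0.00019) = 97.82 rad/s
f₀ = ω₀/(2π) = 15.6 Hz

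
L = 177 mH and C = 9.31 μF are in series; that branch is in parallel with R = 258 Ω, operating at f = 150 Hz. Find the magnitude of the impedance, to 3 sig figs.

ω = 2πf = 942.5 rad/s
X_L = ωL = 167 Ω
X_C = 1/(ωC) = 114 Ω
Branch 1: Z₁ = R = 258 Ω
Branch 2 (series LC): Z₂ = j(X_L − X_C) = j52.9 Ω
Parallel: Z = Z₁Z₂/(Z₁+Z₂), |Z| = 51.8 Ω, ∠Z = 78.4°

51.8 Ω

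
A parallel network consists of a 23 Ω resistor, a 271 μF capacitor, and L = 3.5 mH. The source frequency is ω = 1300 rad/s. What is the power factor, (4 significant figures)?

0.3117

X_L = ωL = 4.550 Ω
X_C = 1/(ωC) = 2.838 Ω
Parallel: admittances add. Y = 1/R + 1/(jωL) + jωC
Y = (0.04348 + j0.1325) S
|Y| = 0.1395 S → |Z| = 1/|Y| = 7.170 Ω, ∠Z = −∠Y = -71.84°
cos φ = cos(-71.84°) = 0.3117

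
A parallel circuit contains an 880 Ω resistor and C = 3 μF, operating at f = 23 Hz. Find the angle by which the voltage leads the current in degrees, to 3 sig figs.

ω = 2πf = 144.5 rad/s
X_C = 1/(ωC) = 2310 Ω
Parallel: admittances add. Y = 1/R + jωC
Y = (0.00114 + j0.000434) S
|Y| = 0.00122 S → |Z| = 1/|Y| = 822 Ω, ∠Z = −∠Y = -20.9°

-20.9°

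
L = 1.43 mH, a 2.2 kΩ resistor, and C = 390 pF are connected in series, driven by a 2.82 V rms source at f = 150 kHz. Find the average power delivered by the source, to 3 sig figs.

ω = 2πf = 942500 rad/s
X_L = ωL = 1350 Ω
X_C = 1/(ωC) = 2720 Ω
Net reactance X = X_L − X_C = -1370 Ω
Z = 2200 − j1370 Ω
|Z| = √(2200² + 1370²) = 2590 Ω
∠Z = arctan(-1370/2200) = -32.0°
I = V/|Z| = 1.09 mA
P = VI cos φ = 2.82 × 0.00109 × cos(-32.0°) = 2.60 mW

2.60 mW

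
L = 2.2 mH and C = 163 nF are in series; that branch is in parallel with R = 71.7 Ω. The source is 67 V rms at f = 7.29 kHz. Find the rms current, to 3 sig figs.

ω = 2πf = 45800 rad/s
X_L = ωL = 101 Ω
X_C = 1/(ωC) = 134 Ω
Branch 1: Z₁ = R = 71.7 Ω
Branch 2 (series LC): Z₂ = j(X_L − X_C) = −j33.2 Ω
Parallel: Z = Z₁Z₂/(Z₁+Z₂), |Z| = 30.1 Ω, ∠Z = -65.2°
I = V/|Z| = 67/30.1 = 2.23 A

2.23 A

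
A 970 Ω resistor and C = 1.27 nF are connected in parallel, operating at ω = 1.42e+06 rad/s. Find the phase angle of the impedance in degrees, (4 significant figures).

X_C = 1/(ωC) = 554.5 Ω
Parallel: admittances add. Y = 1/R + jωC
Y = (0.001031 + j0.001803) S
|Y| = 0.002077 S → |Z| = 1/|Y| = 481.4 Ω, ∠Z = −∠Y = -60.25°

-60.25°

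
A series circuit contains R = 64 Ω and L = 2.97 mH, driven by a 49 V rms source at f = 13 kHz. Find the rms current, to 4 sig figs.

195.3 mA

ω = 2πf = 81680 rad/s
X_L = ωL = 242.6 Ω
Z = 64.00 + j242.6 Ω
|Z| = √(64.00² + 242.6²) = 250.9 Ω
I = V/|Z| = 49/250.9 = 195.3 mA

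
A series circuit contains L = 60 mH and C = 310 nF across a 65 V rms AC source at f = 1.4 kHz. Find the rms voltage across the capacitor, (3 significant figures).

ω = 2πf = 8796 rad/s
X_L = ωL = 528 Ω
X_C = 1/(ωC) = 367 Ω
Net reactance X = X_L − X_C = 161 Ω
Z = j161 Ω
|Z| = √(0² + 161²) = 161 Ω
I = V/|Z| = 404 mA
V_C = I·|Z_C| = 0.404 × 367 = 148 V

148 V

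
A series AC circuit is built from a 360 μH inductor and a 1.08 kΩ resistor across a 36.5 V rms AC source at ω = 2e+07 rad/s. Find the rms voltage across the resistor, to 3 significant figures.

X_L = ωL = 7200 Ω
Z = 1080 + j7200 Ω
|Z| = √(1080² + 7200²) = 7280 Ω
I = V/|Z| = 5.01 mA
V_R = I·|Z_R| = 0.00501 × 1080 = 5.41 V

5.41 V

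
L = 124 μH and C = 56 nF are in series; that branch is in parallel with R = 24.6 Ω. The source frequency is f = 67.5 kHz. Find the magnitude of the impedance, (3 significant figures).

ω = 2πf = 424100 rad/s
X_L = ωL = 52.6 Ω
X_C = 1/(ωC) = 42.1 Ω
Branch 1: Z₁ = R = 24.6 Ω
Branch 2 (series LC): Z₂ = j(X_L − X_C) = j10.5 Ω
Parallel: Z = Z₁Z₂/(Z₁+Z₂), |Z| = 9.65 Ω, ∠Z = 66.9°

9.65 Ω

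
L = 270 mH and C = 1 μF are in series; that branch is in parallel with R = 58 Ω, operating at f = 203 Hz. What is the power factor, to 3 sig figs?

0.991

ω = 2πf = 1275 rad/s
X_L = ωL = 344 Ω
X_C = 1/(ωC) = 784 Ω
Branch 1: Z₁ = R = 58.0 Ω
Branch 2 (series LC): Z₂ = j(X_L − X_C) = −j440 Ω
Parallel: Z = Z₁Z₂/(Z₁+Z₂), |Z| = 57.5 Ω, ∠Z = -7.52°
cos φ = cos(-7.52°) = 0.991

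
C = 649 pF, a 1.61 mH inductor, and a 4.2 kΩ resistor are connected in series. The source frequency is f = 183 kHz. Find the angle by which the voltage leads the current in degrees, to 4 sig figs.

6.939°

ω = 2πf = 1.15e+06 rad/s
X_L = ωL = 1851 Ω
X_C = 1/(ωC) = 1340 Ω
Net reactance X = X_L − X_C = 511.2 Ω
Z = 4200 + j511.2 Ω
|Z| = √(4200² + 511.2²) = 4231 Ω
∠Z = arctan(511.2/4200) = 6.939°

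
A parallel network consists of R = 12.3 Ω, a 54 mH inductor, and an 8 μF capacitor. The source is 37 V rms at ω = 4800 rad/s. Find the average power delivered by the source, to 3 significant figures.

X_L = ωL = 259 Ω
X_C = 1/(ωC) = 26.0 Ω
Parallel: admittances add. Y = 1/R + 1/(jωL) + jωC
Y = (0.0813 + j0.0345) S
|Y| = 0.0883 S → |Z| = 1/|Y| = 11.3 Ω, ∠Z = −∠Y = -23.0°
I = V/|Z| = 3.27 A
P = VI cos φ = 37 × 3.27 × cos(-23.0°) = 111 W

111 W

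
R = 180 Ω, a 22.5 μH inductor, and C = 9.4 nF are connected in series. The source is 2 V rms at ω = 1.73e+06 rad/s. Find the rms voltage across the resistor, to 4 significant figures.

X_L = ωL = 38.93 Ω
X_C = 1/(ωC) = 61.49 Ω
Net reactance X = X_L − X_C = -22.57 Ω
Z = 180.0 − j22.57 Ω
|Z| = √(180.0² + 22.57²) = 181.4 Ω
I = V/|Z| = 11.02 mA
V_R = I·|Z_R| = 0.01102 × 180.0 = 1.984 V

1.984 V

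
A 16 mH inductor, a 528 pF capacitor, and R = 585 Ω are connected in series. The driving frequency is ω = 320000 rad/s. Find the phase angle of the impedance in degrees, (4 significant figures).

X_L = ωL = 5120 Ω
X_C = 1/(ωC) = 5919 Ω
Net reactance X = X_L − X_C = -798.6 Ω
Z = 585.0 − j798.6 Ω
|Z| = √(585.0² + 798.6²) = 989.9 Ω
∠Z = arctan(-798.6/585.0) = -53.77°

-53.77°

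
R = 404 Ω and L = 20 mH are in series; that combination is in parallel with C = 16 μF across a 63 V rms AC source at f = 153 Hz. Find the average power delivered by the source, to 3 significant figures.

9.80 W

ω = 2πf = 961.3 rad/s
X_L = ωL = 19.2 Ω
X_C = 1/(ωC) = 65.0 Ω
Branch 1 (R+jX_L): Z₁ = 404 + j19.2 Ω, |Z₁| = 404 Ω
Branch 2 (−jX_C): Z₂ = −j65.0 Ω
Parallel: Z = Z₁Z₂/(Z₁+Z₂), |Z| = 64.7 Ω, ∠Z = -80.8°
I = V/|Z| = 974 mA
P = VI cos φ = 63 × 0.974 × cos(-80.8°) = 9.80 W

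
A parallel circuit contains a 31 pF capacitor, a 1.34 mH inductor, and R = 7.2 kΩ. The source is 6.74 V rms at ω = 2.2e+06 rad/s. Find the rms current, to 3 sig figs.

2.05 mA

X_L = ωL = 2950 Ω
X_C = 1/(ωC) = 14700 Ω
Parallel: admittances add. Y = 1/R + 1/(jωL) + jωC
Y = (0.000139 − j0.000271) S
|Y| = 0.000305 S → |Z| = 1/|Y| = 3280 Ω, ∠Z = −∠Y = 62.9°
I = V/|Z| = 6.74/3280 = 2.05 mA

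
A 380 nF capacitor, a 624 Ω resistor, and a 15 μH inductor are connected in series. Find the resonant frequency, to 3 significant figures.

66.7 kHz

ω₀ = 1/√(LC) = 1/√(1.5e-05 × 3.8e-07) = 418900 rad/s
f₀ = ω₀/(2π) = 66.7 kHz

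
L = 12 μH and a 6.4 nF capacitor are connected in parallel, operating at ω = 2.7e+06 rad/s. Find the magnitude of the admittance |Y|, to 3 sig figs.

X_L = ωL = 32.4 Ω
X_C = 1/(ωC) = 57.9 Ω
Parallel: admittances add. Y = 1/(jωL) + jωC
Y = (0 − j0.0136) S
|Y| = 0.0136 S → |Z| = 1/|Y| = 73.6 Ω, ∠Z = −∠Y = 90.0°

13.6 mS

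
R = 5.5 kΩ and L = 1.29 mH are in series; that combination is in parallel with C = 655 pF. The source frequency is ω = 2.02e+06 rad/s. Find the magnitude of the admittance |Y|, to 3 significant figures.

X_L = ωL = 2610 Ω
X_C = 1/(ωC) = 756 Ω
Branch 1 (R+jX_L): Z₁ = 5500 + j2610 Ω, |Z₁| = 6090 Ω
Branch 2 (−jX_C): Z₂ = −j756 Ω
Parallel: Z = Z₁Z₂/(Z₁+Z₂), |Z| = 793 Ω, ∠Z = -83.2°
|Y| = 1/|Z| = 1.26 mS

1.26 mS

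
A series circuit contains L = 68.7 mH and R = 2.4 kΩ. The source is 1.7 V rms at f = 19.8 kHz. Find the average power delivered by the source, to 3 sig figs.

88.0 μW

ω = 2πf = 124400 rad/s
X_L = ωL = 8550 Ω
Z = 2400 + j8550 Ω
|Z| = √(2400² + 8550²) = 8880 Ω
∠Z = arctan(8550/2400) = 74.3°
I = V/|Z| = 191 μA
P = VI cos φ = 1.7 × 0.000191 × cos(74.3°) = 88.0 μW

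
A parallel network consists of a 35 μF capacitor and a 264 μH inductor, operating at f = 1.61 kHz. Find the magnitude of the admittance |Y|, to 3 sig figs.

20.4 mS

ω = 2πf = 10120 rad/s
X_L = ωL = 2.67 Ω
X_C = 1/(ωC) = 2.82 Ω
Parallel: admittances add. Y = 1/(jωL) + jωC
Y = (0 − j0.0204) S
|Y| = 0.0204 S → |Z| = 1/|Y| = 49.0 Ω, ∠Z = −∠Y = 90.0°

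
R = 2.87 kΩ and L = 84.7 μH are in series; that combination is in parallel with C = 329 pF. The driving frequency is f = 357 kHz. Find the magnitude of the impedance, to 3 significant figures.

1260 Ω

ω = 2πf = 2.243e+06 rad/s
X_L = ωL = 190 Ω
X_C = 1/(ωC) = 1360 Ω
Branch 1 (R+jX_L): Z₁ = 2870 + j190 Ω, |Z₁| = 2880 Ω
Branch 2 (−jX_C): Z₂ = −j1360 Ω
Parallel: Z = Z₁Z₂/(Z₁+Z₂), |Z| = 1260 Ω, ∠Z = -64.1°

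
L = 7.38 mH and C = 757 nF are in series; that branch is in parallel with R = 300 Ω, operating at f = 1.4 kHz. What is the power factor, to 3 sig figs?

ω = 2πf = 8796 rad/s
X_L = ωL = 64.9 Ω
X_C = 1/(ωC) = 150 Ω
Branch 1: Z₁ = R = 300 Ω
Branch 2 (series LC): Z₂ = j(X_L − X_C) = −j85.3 Ω
Parallel: Z = Z₁Z₂/(Z₁+Z₂), |Z| = 82.0 Ω, ∠Z = -74.1°
cos φ = cos(-74.1°) = 0.273

0.273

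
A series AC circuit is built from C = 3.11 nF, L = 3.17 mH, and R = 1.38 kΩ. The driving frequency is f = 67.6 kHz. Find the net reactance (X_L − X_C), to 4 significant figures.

589.4 Ω

ω = 2πf = 424700 rad/s
X_L = ωL = 1346 Ω
X_C = 1/(ωC) = 757.0 Ω
X = 1346 − 757.0 = 589.4 Ω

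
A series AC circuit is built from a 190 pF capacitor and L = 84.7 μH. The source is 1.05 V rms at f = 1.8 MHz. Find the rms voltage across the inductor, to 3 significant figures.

2.04 V

ω = 2πf = 1.131e+07 rad/s
X_L = ωL = 958 Ω
X_C = 1/(ωC) = 465 Ω
Net reactance X = X_L − X_C = 493 Ω
Z = j493 Ω
|Z| = √(0² + 493²) = 493 Ω
I = V/|Z| = 2.13 mA
V_L = I·|Z_L| = 0.00213 × 958 = 2.04 V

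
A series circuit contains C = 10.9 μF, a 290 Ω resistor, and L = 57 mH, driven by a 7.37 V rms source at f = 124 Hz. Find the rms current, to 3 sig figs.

ω = 2πf = 779.1 rad/s
X_L = ωL = 44.4 Ω
X_C = 1/(ωC) = 118 Ω
Net reactance X = X_L − X_C = -73.3 Ω
Z = 290 − j73.3 Ω
|Z| = √(290² + 73.3²) = 299 Ω
I = V/|Z| = 7.37/299 = 24.6 mA

24.6 mA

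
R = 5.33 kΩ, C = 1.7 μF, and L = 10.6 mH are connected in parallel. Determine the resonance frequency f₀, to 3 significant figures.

1.19 kHz

ω₀ = 1/√(LC) = 1/√(0.0106 × 1.7e-06) = 7449 rad/s
f₀ = ω₀/(2π) = 1.19 kHz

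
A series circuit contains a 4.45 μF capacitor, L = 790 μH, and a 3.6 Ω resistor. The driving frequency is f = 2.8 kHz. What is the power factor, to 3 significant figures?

0.954

ω = 2πf = 17590 rad/s
X_L = ωL = 13.9 Ω
X_C = 1/(ωC) = 12.8 Ω
Net reactance X = X_L − X_C = 1.13 Ω
Z = 3.60 + j1.13 Ω
|Z| = √(3.60² + 1.13²) = 3.77 Ω
∠Z = arctan(1.13/3.60) = 17.4°
cos φ = cos(17.4°) = 0.954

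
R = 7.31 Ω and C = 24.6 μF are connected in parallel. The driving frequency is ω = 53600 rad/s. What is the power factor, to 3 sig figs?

X_C = 1/(ωC) = 0.758 Ω
Parallel: admittances add. Y = 1/R + jωC
Y = (0.137 + j1.32) S
|Y| = 1.33 S → |Z| = 1/|Y| = 0.754 Ω, ∠Z = −∠Y = -84.1°
cos φ = cos(-84.1°) = 0.103

0.103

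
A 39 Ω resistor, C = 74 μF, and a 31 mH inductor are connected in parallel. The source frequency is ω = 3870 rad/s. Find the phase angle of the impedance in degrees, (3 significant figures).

X_L = ωL = 120 Ω
X_C = 1/(ωC) = 3.49 Ω
Parallel: admittances add. Y = 1/R + 1/(jωL) + jωC
Y = (0.0256 + j0.278) S
|Y| = 0.279 S → |Z| = 1/|Y| = 3.58 Ω, ∠Z = −∠Y = -84.7°

-84.7°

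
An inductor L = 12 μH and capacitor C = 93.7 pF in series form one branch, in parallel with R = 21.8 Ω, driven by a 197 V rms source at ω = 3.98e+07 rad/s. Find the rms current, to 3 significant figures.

9.09 A

X_L = ωL = 478 Ω
X_C = 1/(ωC) = 268 Ω
Branch 1: Z₁ = R = 21.8 Ω
Branch 2 (series LC): Z₂ = j(X_L − X_C) = j209 Ω
Parallel: Z = Z₁Z₂/(Z₁+Z₂), |Z| = 21.7 Ω, ∠Z = 5.94°
I = V/|Z| = 197/21.7 = 9.09 A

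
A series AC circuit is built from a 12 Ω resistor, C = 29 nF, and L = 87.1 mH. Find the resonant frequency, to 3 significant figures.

ω₀ = 1/√(LC) = 1/√(0.0871 × 2.9e-08) = 19900 rad/s
f₀ = ω₀/(2π) = 3.17 kHz

3.17 kHz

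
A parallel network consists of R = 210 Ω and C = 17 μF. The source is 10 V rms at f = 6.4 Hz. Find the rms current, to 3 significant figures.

48.1 mA

ω = 2πf = 40.21 rad/s
X_C = 1/(ωC) = 1460 Ω
Parallel: admittances add. Y = 1/R + jωC
Y = (0.00476 + j0.000684) S
|Y| = 0.00481 S → |Z| = 1/|Y| = 208 Ω, ∠Z = −∠Y = -8.17°
I = V/|Z| = 10/208 = 48.1 mA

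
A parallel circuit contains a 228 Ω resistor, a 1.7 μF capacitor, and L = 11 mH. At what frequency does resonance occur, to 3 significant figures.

1.16 kHz

ω₀ = 1/√(LC) = 1/√(0.011 × 1.7e-06) = 7313 rad/s
f₀ = ω₀/(2π) = 1.16 kHz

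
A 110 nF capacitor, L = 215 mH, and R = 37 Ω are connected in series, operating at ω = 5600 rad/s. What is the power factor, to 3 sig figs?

0.0879

X_L = ωL = 1200 Ω
X_C = 1/(ωC) = 1620 Ω
Net reactance X = X_L − X_C = -419 Ω
Z = 37.0 − j419 Ω
|Z| = √(37.0² + 419²) = 421 Ω
∠Z = arctan(-419/37.0) = -85.0°
cos φ = cos(-85.0°) = 0.0879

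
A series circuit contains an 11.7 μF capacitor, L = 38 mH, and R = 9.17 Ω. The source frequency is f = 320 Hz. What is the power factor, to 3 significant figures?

ω = 2πf = 2011 rad/s
X_L = ωL = 76.4 Ω
X_C = 1/(ωC) = 42.5 Ω
Net reactance X = X_L − X_C = 33.9 Ω
Z = 9.17 + j33.9 Ω
|Z| = √(9.17² + 33.9²) = 35.1 Ω
∠Z = arctan(33.9/9.17) = 74.9°
cos φ = cos(74.9°) = 0.261

0.261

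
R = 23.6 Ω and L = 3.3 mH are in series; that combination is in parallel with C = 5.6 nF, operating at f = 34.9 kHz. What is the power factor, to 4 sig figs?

ω = 2πf = 219300 rad/s
X_L = ωL = 723.6 Ω
X_C = 1/(ωC) = 814.3 Ω
Branch 1 (R+jX_L): Z₁ = 23.60 + j723.6 Ω, |Z₁| = 724.0 Ω
Branch 2 (−jX_C): Z₂ = −j814.3 Ω
Parallel: Z = Z₁Z₂/(Z₁+Z₂), |Z| = 6291 Ω, ∠Z = 73.55°
cos φ = cos(73.55°) = 0.2832

0.2832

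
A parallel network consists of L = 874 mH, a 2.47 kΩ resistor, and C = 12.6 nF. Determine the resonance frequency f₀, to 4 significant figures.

1.517 kHz

ω₀ = 1/√(LC) = 1/√(0.874 × 1.26e-08) = 9529 rad/s
f₀ = ω₀/(2π) = 1.517 kHz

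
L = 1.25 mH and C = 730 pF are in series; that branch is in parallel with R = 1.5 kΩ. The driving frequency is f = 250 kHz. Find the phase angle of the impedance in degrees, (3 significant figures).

ω = 2πf = 1.571e+06 rad/s
X_L = ωL = 1960 Ω
X_C = 1/(ωC) = 872 Ω
Branch 1: Z₁ = R = 1500 Ω
Branch 2 (series LC): Z₂ = j(X_L − X_C) = j1090 Ω
Parallel: Z = Z₁Z₂/(Z₁+Z₂), |Z| = 883 Ω, ∠Z = 54.0°

54.0°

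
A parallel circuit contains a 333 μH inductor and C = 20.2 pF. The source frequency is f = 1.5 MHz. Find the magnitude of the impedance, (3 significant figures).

7800 Ω

ω = 2πf = 9.425e+06 rad/s
X_L = ωL = 3140 Ω
X_C = 1/(ωC) = 5250 Ω
Parallel: admittances add. Y = 1/(jωL) + jωC
Y = (0 − j0.000128) S
|Y| = 0.000128 S → |Z| = 1/|Y| = 7800 Ω, ∠Z = −∠Y = 90.0°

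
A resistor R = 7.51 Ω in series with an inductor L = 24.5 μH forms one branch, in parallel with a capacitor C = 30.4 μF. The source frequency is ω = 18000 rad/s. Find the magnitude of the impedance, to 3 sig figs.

X_L = ωL = 0.441 Ω
X_C = 1/(ωC) = 1.83 Ω
Branch 1 (R+jX_L): Z₁ = 7.51 + j0.441 Ω, |Z₁| = 7.52 Ω
Branch 2 (−jX_C): Z₂ = −j1.83 Ω
Parallel: Z = Z₁Z₂/(Z₁+Z₂), |Z| = 1.80 Ω, ∠Z = -76.2°

1.80 Ω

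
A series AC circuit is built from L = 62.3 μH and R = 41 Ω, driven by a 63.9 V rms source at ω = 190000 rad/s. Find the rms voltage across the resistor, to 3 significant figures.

X_L = ωL = 11.8 Ω
Z = 41.0 + j11.8 Ω
|Z| = √(41.0² + 11.8²) = 42.7 Ω
I = V/|Z| = 1.50 A
V_R = I·|Z_R| = 1.50 × 41.0 = 61.4 V

61.4 V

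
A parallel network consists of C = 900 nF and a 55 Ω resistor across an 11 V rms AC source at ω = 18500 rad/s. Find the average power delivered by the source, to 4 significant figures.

X_C = 1/(ωC) = 60.06 Ω
Parallel: admittances add. Y = 1/R + jωC
Y = (0.01818 + j0.01665) S
|Y| = 0.02465 S → |Z| = 1/|Y| = 40.56 Ω, ∠Z = −∠Y = -42.48°
I = V/|Z| = 271.2 mA
P = VI cos φ = 11 × 0.2712 × cos(-42.48°) = 2.200 W

2.200 W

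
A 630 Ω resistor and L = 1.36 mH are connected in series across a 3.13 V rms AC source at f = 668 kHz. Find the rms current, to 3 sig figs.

ω = 2πf = 4.197e+06 rad/s
X_L = ωL = 5710 Ω
Z = 630 + j5710 Ω
|Z| = √(630² + 5710²) = 5740 Ω
I = V/|Z| = 3.13/5740 = 545 μA

545 μA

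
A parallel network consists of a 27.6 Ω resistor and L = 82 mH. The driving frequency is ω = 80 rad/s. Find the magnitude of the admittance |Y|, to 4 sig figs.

X_L = ωL = 6.560 Ω
Parallel: admittances add. Y = 1/R + 1/(jωL)
Y = (0.03623 − j0.1524) S
|Y| = 0.1567 S → |Z| = 1/|Y| = 6.382 Ω, ∠Z = −∠Y = 76.63°

156.7 mS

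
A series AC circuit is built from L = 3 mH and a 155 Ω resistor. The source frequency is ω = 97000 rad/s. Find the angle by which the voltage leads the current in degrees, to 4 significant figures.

61.96°

X_L = ωL = 291.0 Ω
Z = 155.0 + j291.0 Ω
|Z| = √(155.0² + 291.0²) = 329.7 Ω
∠Z = arctan(291.0/155.0) = 61.96°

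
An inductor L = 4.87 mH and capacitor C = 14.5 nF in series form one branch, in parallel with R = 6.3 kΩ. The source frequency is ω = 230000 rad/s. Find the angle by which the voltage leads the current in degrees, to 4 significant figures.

X_L = ωL = 1120 Ω
X_C = 1/(ωC) = 299.9 Ω
Branch 1: Z₁ = R = 6300 Ω
Branch 2 (series LC): Z₂ = j(X_L − X_C) = j820.2 Ω
Parallel: Z = Z₁Z₂/(Z₁+Z₂), |Z| = 813.4 Ω, ∠Z = 82.58°

82.58°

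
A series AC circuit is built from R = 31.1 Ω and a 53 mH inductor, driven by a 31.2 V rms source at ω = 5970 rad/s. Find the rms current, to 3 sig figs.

X_L = ωL = 316 Ω
Z = 31.1 + j316 Ω
|Z| = √(31.1² + 316²) = 318 Ω
I = V/|Z| = 31.2/318 = 98.1 mA

98.1 mA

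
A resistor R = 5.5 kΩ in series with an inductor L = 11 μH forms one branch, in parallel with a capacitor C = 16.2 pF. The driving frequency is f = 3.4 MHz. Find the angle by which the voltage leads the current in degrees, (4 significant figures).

ω = 2πf = 2.136e+07 rad/s
X_L = ωL = 235.0 Ω
X_C = 1/(ωC) = 2890 Ω
Branch 1 (R+jX_L): Z₁ = 5500 + j235.0 Ω, |Z₁| = 5505 Ω
Branch 2 (−jX_C): Z₂ = −j2890 Ω
Parallel: Z = Z₁Z₂/(Z₁+Z₂), |Z| = 2605 Ω, ∠Z = -61.79°

-61.79°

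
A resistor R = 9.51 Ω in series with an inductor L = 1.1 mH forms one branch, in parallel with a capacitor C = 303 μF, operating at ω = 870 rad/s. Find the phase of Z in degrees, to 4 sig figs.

X_L = ωL = 0.9570 Ω
X_C = 1/(ωC) = 3.793 Ω
Branch 1 (R+jX_L): Z₁ = 9.510 + j0.9570 Ω, |Z₁| = 9.558 Ω
Branch 2 (−jX_C): Z₂ = −j3.793 Ω
Parallel: Z = Z₁Z₂/(Z₁+Z₂), |Z| = 3.654 Ω, ∠Z = -67.65°

-67.65°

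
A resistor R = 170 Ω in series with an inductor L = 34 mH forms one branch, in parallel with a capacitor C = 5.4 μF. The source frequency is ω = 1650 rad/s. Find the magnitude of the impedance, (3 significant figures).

X_L = ωL = 56.1 Ω
X_C = 1/(ωC) = 112 Ω
Branch 1 (R+jX_L): Z₁ = 170 + j56.1 Ω, |Z₁| = 179 Ω
Branch 2 (−jX_C): Z₂ = −j112 Ω
Parallel: Z = Z₁Z₂/(Z₁+Z₂), |Z| = 112 Ω, ∠Z = -53.5°

112 Ω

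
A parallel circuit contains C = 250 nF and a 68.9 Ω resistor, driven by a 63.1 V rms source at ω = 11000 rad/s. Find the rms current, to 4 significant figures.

X_C = 1/(ωC) = 363.6 Ω
Parallel: admittances add. Y = 1/R + jωC
Y = (0.01451 + j0.002750) S
|Y| = 0.01477 S → |Z| = 1/|Y| = 67.70 Ω, ∠Z = −∠Y = -10.73°
I = V/|Z| = 63.1/67.70 = 932.1 mA

932.1 mA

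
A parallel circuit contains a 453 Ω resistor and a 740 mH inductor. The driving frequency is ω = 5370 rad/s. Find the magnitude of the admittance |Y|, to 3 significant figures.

2.22 mS

X_L = ωL = 3970 Ω
Parallel: admittances add. Y = 1/R + 1/(jωL)
Y = (0.00221 − j0.000252) S
|Y| = 0.00222 S → |Z| = 1/|Y| = 450 Ω, ∠Z = −∠Y = 6.50°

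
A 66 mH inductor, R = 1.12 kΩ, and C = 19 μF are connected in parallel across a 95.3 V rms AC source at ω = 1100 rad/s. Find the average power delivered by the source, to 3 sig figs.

X_L = ωL = 72.6 Ω
X_C = 1/(ωC) = 47.8 Ω
Parallel: admittances add. Y = 1/R + 1/(jωL) + jωC
Y = (0.000893 + j0.00713) S
|Y| = 0.00718 S → |Z| = 1/|Y| = 139 Ω, ∠Z = −∠Y = -82.9°
I = V/|Z| = 684 mA
P = VI cos φ = 95.3 × 0.684 × cos(-82.9°) = 8.11 W

8.11 W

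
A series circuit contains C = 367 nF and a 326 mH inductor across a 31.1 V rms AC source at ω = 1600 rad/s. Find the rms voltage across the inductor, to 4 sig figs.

13.73 V

X_L = ωL = 521.6 Ω
X_C = 1/(ωC) = 1703 Ω
Net reactance X = X_L − X_C = -1181 Ω
Z = − j1181 Ω
|Z| = √(0² + 1181²) = 1181 Ω
I = V/|Z| = 26.32 mA
V_L = I·|Z_L| = 0.02632 × 521.6 = 13.73 V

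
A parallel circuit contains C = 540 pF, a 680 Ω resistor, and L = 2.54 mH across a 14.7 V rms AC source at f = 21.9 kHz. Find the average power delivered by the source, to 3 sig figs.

ω = 2πf = 137600 rad/s
X_L = ωL = 350 Ω
X_C = 1/(ωC) = 13500 Ω
Parallel: admittances add. Y = 1/R + 1/(jωL) + jωC
Y = (0.00147 − j0.00279) S
|Y| = 0.00315 S → |Z| = 1/|Y| = 317 Ω, ∠Z = −∠Y = 62.2°
I = V/|Z| = 46.3 mA
P = VI cos φ = 14.7 × 0.0463 × cos(62.2°) = 318 mW

318 mW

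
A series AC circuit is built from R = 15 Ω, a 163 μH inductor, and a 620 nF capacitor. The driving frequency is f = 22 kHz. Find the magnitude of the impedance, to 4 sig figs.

18.52 Ω

ω = 2πf = 138200 rad/s
X_L = ωL = 22.53 Ω
X_C = 1/(ωC) = 11.67 Ω
Net reactance X = X_L − X_C = 10.86 Ω
Z = 15.00 + j10.86 Ω
|Z| = √(15.00² + 10.86²) = 18.52 Ω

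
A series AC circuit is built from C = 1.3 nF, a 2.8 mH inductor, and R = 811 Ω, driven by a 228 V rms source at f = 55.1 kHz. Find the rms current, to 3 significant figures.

153 mA

ω = 2πf = 346200 rad/s
X_L = ωL = 969 Ω
X_C = 1/(ωC) = 2220 Ω
Net reactance X = X_L − X_C = -1250 Ω
Z = 811 − j1250 Ω
|Z| = √(811² + 1250²) = 1490 Ω
I = V/|Z| = 228/1490 = 153 mA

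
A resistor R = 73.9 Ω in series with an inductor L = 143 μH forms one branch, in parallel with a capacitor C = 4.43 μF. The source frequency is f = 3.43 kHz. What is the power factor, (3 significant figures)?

0.141

ω = 2πf = 21550 rad/s
X_L = ωL = 3.08 Ω
X_C = 1/(ωC) = 10.5 Ω
Branch 1 (R+jX_L): Z₁ = 73.9 + j3.08 Ω, |Z₁| = 74.0 Ω
Branch 2 (−jX_C): Z₂ = −j10.5 Ω
Parallel: Z = Z₁Z₂/(Z₁+Z₂), |Z| = 10.4 Ω, ∠Z = -81.9°
cos φ = cos(-81.9°) = 0.141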